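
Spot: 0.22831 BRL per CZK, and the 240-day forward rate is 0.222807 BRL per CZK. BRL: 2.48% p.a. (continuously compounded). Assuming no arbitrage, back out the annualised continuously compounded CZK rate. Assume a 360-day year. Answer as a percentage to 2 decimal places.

6.14%

T = 240/360 years.
CIP gives F = S · g_BRL/g_CZK, so g_BRL/g_CZK = 0.222807/0.22831 = 0.9758968.
BRL growth factor: e^(0.0248×240/360) = 1.0166708.
Hence g_CZK = 1.0417811.
r = ln(1.0417811)/(240/360) = 0.061398 → 6.14%.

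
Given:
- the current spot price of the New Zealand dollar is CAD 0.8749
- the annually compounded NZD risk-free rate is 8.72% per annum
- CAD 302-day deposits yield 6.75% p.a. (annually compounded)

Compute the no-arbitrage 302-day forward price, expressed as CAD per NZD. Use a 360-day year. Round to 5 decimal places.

0.86158

T = 302/360 years.
CAD growth factor: (1 + 0.0675)^(302/360) = 1.0563249.
NZD accumulates by (1 + 0.0872)^(302/360) = 1.0726538.
Forward (CAD per NZD) = 0.8749 × 1.0563249 / 1.0726538 = 0.8615815.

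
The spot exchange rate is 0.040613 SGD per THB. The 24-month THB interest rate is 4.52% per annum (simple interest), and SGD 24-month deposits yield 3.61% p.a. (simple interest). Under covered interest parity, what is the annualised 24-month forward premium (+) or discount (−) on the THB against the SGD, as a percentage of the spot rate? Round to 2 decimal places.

-0.83%

T = 2 years.
No-arbitrage forward: 0.040613 × 1.072200 / 1.090400 = 0.039935123 SGD/THB.
(F − S)/S ÷ T = (0.039935123 − 0.040613)/0.040613/2 = -0.008346 → -0.83%.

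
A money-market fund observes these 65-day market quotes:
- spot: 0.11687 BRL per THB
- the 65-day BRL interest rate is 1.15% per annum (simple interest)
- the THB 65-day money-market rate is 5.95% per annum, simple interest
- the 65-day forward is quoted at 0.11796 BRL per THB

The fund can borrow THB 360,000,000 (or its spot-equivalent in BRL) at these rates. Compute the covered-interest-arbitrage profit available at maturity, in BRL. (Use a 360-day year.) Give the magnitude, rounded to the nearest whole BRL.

BRL 761,250

T = 65/360 years.
Invest the THB and cover forward: 360,000,000 × 1.0107430556 × 0.11796 = BRL 42,921,810.30.
Convert at spot and invest in BRL: 360,000,000 × 0.11687 × 1.0020763889 = BRL 42,160,560.33.
The quoted forward overvalues THB, so borrow BRL, buy THB at spot, deposit the THB at 5.95%, and sell the proceeds forward at 0.11796.
The gap between the two covered legs is BRL 761,250.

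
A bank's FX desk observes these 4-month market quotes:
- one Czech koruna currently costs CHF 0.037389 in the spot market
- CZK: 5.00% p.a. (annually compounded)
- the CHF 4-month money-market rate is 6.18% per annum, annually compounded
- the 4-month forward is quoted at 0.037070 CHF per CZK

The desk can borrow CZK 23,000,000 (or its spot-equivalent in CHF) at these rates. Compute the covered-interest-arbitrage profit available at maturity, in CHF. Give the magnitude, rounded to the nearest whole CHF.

T = 4/12 years.
Route A — deposit CZK, sell forward: 23,000,000 × 1.01639636 × 0.037070 = CHF 866,589.70.
Route B — convert at spot, deposit CHF: 23,000,000 × 0.037389 × 1.02018964 = CHF 877,309.02.
The quoted forward undervalues CZK, so borrow CZK, convert to CHF at spot, deposit the CHF at 6.18%, and buy CZK forward at 0.037070 to cover the loan.
Profit = 877,309.02 − 866,589.70 = CHF 10,719.

CHF 10,719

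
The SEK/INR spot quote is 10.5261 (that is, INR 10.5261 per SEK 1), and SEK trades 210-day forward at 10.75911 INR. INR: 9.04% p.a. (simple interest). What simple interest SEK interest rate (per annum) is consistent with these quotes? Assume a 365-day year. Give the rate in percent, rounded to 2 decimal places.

T = 210/365 years.
F/S = 10.75911/10.5261 = 1.0221364 = (growth of INR) / (growth of SEK).
The INR side grows by 1 + 0.0904×210/365 = 1.052011.
So the SEK growth factor = 1.0292276.
r = (1.0292276 − 1)/(210/365) = 0.050800 → 5.08%.

5.08%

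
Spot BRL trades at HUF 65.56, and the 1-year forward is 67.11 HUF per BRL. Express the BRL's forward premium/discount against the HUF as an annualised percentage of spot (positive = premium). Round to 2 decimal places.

+2.36%

T = 1 year.
BRL trades forward at +2.36425% vs spot over the period.
×(1/T) gives 2.36% p.a.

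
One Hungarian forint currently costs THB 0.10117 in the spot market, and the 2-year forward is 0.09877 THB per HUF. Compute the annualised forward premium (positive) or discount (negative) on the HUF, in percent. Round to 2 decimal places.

-1.19%

T = 2 years.
Period premium: (0.09877 − 0.10117)/0.10117 = -0.0237224.
Annualise by dividing by T: -0.0237224 / 2 = -0.011861 → -1.19%.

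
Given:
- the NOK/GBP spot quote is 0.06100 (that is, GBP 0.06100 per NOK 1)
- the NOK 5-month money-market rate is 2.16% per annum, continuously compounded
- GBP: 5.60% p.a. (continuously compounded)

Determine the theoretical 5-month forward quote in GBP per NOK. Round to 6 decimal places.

T = 5/12 years.
GBP growth factor: e^(0.0560×5/12) = 1.0236077.
NOK accumulates by e^(0.0216×5/12) = 1.0090406.
CIP: F = S · (grow GBP)/(grow NOK) = 0.061 × 1.0236077/1.0090406 = 0.06188063 GBP per NOK.

0.061881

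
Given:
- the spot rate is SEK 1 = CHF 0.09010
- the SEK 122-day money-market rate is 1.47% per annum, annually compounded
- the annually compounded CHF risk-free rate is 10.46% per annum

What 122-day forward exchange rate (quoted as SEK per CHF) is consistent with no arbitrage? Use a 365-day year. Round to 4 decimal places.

10.7883

T = 122/365 years.
CHF accumulates by (1 + 0.1046)^(122/365) = 1.03381097.
Growth of 1 SEK over T: (1 + 0.0147)^(122/365) = 1.00488958.
CIP: F = S · (grow CHF)/(grow SEK) = 0.0901 × 1.03381097/1.00488958 = 0.092693138 CHF per SEK.
Quoted the other way: 1/0.092693138 = 10.7883 SEK per CHF.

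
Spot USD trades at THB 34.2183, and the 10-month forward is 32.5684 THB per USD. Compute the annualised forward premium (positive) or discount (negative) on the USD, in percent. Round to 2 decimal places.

T = 10/12 years.
USD trades forward at -4.82169% vs spot over the period.
×(1/T) gives -5.79% p.a.

-5.79%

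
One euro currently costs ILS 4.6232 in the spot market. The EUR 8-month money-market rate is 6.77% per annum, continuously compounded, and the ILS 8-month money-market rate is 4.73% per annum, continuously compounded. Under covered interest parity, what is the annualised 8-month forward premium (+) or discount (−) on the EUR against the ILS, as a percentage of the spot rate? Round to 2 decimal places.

-2.03%

T = 8/12 years.
F = S · g_ILS/g_EUR = 4.6232 × 1.0320358/1.0461673 = 4.5607504.
(F − S)/S ÷ T = (4.5607504 − 4.6232)/4.6232/(8/12) = -0.020262 → -2.03%.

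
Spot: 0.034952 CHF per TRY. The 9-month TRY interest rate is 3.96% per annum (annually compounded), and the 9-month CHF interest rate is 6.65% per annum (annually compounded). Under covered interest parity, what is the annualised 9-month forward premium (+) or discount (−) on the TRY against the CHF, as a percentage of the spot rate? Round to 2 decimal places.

+2.58%

T = 9/12 years.
F = S · g_CHF/g_TRY = 0.034952 × 1.0494715/1.0295554 = 0.035628124.
(F − S)/S ÷ T = (0.035628124 − 0.034952)/0.034952/(9/12) = 0.025792 → 2.58%.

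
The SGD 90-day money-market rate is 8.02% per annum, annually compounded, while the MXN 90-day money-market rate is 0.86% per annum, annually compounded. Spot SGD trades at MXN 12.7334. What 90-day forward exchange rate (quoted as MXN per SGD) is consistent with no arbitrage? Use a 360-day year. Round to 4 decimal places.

12.5169

T = 90/360 years.
MXN accumulates by (1 + 0.0086)^(90/360) = 1.0021431.
SGD growth factor: (1 + 0.0802)^(90/360) = 1.01947374.
So F = 12.7334 × 1.0021431 / 1.01947374 = 12.516937 (MXN/SGD).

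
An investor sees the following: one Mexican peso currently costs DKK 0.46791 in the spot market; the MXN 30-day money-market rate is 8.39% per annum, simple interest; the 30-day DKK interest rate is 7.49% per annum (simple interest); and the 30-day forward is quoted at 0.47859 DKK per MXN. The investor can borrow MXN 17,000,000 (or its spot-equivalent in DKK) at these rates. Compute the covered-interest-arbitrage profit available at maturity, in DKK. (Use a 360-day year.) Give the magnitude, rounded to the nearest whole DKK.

DKK 188,795

T = 30/360 years.
Invest the MXN and cover forward: 17,000,000 × 1.006991667 × 0.47859 = DKK 8,192,914.41.
Convert at spot and invest in DKK: 17,000,000 × 0.46791 × 1.006241667 = DKK 8,004,119.15.
The quoted forward overvalues MXN, so borrow DKK, buy MXN at spot, deposit the MXN at 8.39%, and sell the proceeds forward at 0.47859.
Profit = 8,192,914.41 − 8,004,119.15 = DKK 188,795.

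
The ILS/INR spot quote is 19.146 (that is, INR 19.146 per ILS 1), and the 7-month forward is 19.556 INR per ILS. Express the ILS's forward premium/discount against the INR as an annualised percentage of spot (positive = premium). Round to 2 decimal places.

+3.67%

T = 7/12 years.
ILS trades forward at +2.14144% vs spot over the period.
Per annum: 0.0214144 / (7/12) = 0.036710 = 3.67%.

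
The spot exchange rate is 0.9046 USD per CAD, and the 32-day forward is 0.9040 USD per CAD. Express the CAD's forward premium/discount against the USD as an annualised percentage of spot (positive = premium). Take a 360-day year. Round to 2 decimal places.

-0.75%

T = 32/360 years.
(F − S)/S = (0.9040 − 0.9046)/0.9046 = -0.0006633.
Per annum: -0.0006633 / (32/360) = -0.007462 = -0.75%.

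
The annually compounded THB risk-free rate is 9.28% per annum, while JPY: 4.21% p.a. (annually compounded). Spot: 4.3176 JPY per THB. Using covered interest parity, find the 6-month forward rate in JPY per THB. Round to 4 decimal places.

T = 6/12 years.
JPY accumulates by (1 + 0.0421)^(6/12) = 1.020833.
Growth of 1 THB over T: (1 + 0.0928)^(6/12) = 1.0453707.
CIP: F = S · (grow JPY)/(grow THB) = 4.3176 × 1.020833/1.0453707 = 4.216254 JPY per THB.

4.2163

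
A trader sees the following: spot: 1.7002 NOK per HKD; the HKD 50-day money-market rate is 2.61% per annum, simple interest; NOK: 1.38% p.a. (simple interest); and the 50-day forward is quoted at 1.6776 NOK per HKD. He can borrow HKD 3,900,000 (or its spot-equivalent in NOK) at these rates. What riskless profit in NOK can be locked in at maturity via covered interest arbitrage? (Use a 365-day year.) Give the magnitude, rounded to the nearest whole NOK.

NOK 77,283

T = 50/365 years.
Invest the HKD and cover forward: 3,900,000 × 1.003575342 × 1.6776 = NOK 6,566,032.18.
Convert at spot and invest in NOK: 3,900,000 × 1.7002 × 1.001890411 = NOK 6,643,314.90.
The quoted forward undervalues HKD, so borrow HKD, convert to NOK at spot, deposit the NOK at 1.38%, and buy HKD forward at 1.6776 to cover the loan.
Arbitrage profit = |6,566,032.18 − 6,643,314.90| = NOK 77,283.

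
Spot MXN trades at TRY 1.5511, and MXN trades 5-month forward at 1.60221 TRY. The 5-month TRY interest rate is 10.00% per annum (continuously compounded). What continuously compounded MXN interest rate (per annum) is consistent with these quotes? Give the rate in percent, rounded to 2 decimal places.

T = 5/12 years.
CIP gives F = S · g_TRY/g_MXN, so g_TRY/g_MXN = 1.60221/1.5511 = 1.0329508.
The TRY side grows by e^(0.1000×5/12) = 1.0425469.
So the MXN growth factor = 1.009290.
r = ln(1.009290)/(5/12) = 0.022193 → 2.22%.

2.22%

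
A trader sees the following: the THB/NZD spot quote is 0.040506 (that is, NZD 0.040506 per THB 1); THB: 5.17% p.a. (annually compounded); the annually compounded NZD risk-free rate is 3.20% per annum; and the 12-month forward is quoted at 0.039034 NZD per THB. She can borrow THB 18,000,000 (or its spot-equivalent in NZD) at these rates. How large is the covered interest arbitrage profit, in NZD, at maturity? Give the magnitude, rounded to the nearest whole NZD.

T = 1 year.
Invest the THB and cover forward: 18,000,000 × 1.051700 × 0.039034 = NZD 738,937.04.
Convert at spot and invest in NZD: 18,000,000 × 0.040506 × 1.032000 = NZD 752,439.46.
The quoted forward undervalues THB, so borrow THB, convert to NZD at spot, deposit the NZD at 3.20%, and buy THB forward at 0.039034 to cover the loan.
Profit = 752,439.46 − 738,937.04 = NZD 13,502.

NZD 13,502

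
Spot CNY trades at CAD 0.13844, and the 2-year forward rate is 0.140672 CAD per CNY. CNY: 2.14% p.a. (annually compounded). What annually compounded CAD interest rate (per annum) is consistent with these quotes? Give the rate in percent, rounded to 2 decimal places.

2.96%

T = 2 years.
F/S = 0.140672/0.13844 = 1.0161225 = (growth of CAD) / (growth of CNY).
The CNY side grows by (1 + 0.0214)^2 = 1.043258.
That pins the CAD growth at 1.0600779.
Annualise: 1.0600779^(1/2) − 1 = 0.029601 = 2.96%.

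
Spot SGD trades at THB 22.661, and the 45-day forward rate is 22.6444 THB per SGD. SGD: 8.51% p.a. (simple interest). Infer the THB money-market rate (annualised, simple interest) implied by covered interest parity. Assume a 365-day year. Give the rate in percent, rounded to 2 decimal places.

T = 45/365 years.
By CIP, F/S equals the THB-to-SGD growth ratio: 22.6444/22.661 = 0.9992675.
The SGD side grows by 1 + 0.0851×45/365 = 1.0104918.
That pins the THB growth at 1.0097516.
(1.0097516 − 1)/T = 0.079096, i.e. 7.91%.

7.91%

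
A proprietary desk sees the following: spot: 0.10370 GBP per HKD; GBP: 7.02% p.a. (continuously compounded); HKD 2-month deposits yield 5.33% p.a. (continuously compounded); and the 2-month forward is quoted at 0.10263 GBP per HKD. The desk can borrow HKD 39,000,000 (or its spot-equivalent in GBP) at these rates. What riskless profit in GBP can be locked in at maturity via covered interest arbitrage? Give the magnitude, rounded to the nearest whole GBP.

T = 2/12 years.
Keep in HKD, deliver into the forward: 39,000,000·1.008922907·0.10263 = GBP 4,038,284.56.
Swap to GBP now, deposit: 39,000,000·0.10370·1.011768713 = GBP 4,091,896.21.
The quoted forward undervalues HKD, so borrow HKD, convert to GBP at spot, deposit the GBP at 7.02%, and buy HKD forward at 0.10263 to cover the loan.
The gap between the two covered legs is GBP 53,612.

GBP 53,612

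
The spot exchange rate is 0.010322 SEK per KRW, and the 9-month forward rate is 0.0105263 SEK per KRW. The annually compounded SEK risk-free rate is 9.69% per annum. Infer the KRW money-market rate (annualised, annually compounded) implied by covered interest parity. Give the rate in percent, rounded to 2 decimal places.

6.86%

T = 9/12 years.
CIP gives F = S · g_SEK/g_KRW, so g_SEK/g_KRW = 0.0105263/0.010322 = 1.0197927.
SEK growth factor: (1 + 0.0969)^(9/12) = 1.0718284.
That pins the KRW growth at 1.0510258.
r = 1.0510258^(12/9) − 1 = 0.068607 → 6.86%.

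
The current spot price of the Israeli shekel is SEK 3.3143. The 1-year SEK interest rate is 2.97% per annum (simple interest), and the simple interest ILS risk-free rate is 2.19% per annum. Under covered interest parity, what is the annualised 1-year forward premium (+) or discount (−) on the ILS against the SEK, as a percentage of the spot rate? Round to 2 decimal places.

+0.76%

T = 1 year.
CIP forward (SEK per ILS) = 3.3143 × 1.029700/1.021900 = 3.3395975.
(F − S)/S ÷ T = (3.3395975 − 3.3143)/3.3143/1 = 0.007633 → 0.76%.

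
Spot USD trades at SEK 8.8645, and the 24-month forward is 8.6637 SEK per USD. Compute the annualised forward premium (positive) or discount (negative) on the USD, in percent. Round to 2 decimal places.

T = 2 years.
(F − S)/S = (8.6637 − 8.8645)/8.8645 = -0.0226522.
×(1/T) gives -1.13% p.a.

-1.13%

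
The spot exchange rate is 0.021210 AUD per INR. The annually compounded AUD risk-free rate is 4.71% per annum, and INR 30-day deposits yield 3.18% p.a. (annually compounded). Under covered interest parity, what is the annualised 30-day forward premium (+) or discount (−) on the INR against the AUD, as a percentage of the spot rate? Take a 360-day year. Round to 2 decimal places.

+1.47%

T = 30/360 years.
F = S · g_AUD/g_INR = 0.02121 × 1.0038427/1.0026121 = 0.021236033.
Annualised premium = (F − S)/S × (1/T) = (0.021236033 − 0.02121)/0.02121 ÷ (30/360) = 1.47%.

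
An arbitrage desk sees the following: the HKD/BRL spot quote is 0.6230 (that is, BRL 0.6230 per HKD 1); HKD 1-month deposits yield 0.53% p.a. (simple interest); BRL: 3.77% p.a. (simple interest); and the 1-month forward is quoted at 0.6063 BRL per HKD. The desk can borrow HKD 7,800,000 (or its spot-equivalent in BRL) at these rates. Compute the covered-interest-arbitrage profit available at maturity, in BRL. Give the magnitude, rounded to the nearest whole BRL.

T = 1/12 years.
Route A — deposit HKD, sell forward: 7,800,000 × 1.000441667 × 0.6063 = BRL 4,731,228.71.
Route B — convert at spot, deposit BRL: 7,800,000 × 0.6230 × 1.003141667 = BRL 4,874,666.62.
The quoted forward undervalues HKD, so borrow HKD, convert to BRL at spot, deposit the BRL at 3.77%, and buy HKD forward at 0.6063 to cover the loan.
Arbitrage profit = |4,731,228.71 − 4,874,666.62| = BRL 143,438.

BRL 143,438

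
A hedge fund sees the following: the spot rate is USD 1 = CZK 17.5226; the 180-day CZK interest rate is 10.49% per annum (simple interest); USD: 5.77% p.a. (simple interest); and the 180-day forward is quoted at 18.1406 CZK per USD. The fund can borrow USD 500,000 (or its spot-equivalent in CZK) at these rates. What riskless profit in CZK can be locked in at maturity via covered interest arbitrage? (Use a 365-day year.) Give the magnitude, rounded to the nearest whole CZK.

CZK 113,858

T = 180/365 years.
Route A — deposit USD, sell forward: 500,000 × 1.028454795 × 18.1406 = CZK 9,328,393.53.
Route B — convert at spot, deposit CZK: 500,000 × 17.5226 × 1.051731507 = CZK 9,214,535.25.
The quoted forward overvalues USD, so borrow CZK, buy USD at spot, deposit the USD at 5.77%, and sell the proceeds forward at 18.1406.
Profit = 9,328,393.53 − 9,214,535.25 = CZK 113,858.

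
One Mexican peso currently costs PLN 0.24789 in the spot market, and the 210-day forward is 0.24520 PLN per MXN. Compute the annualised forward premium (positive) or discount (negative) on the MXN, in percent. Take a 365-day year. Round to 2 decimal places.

T = 210/365 years.
(F − S)/S = (0.24520 − 0.24789)/0.24789 = -0.0108516.
Per annum: -0.0108516 / (210/365) = -0.018861 = -1.89%.

-1.89%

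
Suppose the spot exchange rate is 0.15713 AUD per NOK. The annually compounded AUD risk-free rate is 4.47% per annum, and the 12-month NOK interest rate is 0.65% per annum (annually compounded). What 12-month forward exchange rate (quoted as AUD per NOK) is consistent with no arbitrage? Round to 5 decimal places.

T = 1 year.
AUD growth factor: (1 + 0.0447)^1 = 1.044700.
Growth of 1 NOK over T: (1 + 0.0065)^1 = 1.006500.
Forward (AUD per NOK) = 0.15713 × 1.044700 / 1.006500 = 0.1630936.

0.16309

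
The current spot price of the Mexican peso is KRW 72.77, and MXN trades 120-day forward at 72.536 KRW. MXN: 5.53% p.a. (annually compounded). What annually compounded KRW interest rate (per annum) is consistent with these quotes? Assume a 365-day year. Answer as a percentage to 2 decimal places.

4.50%

T = 120/365 years.
CIP gives F = S · g_KRW/g_MXN, so g_KRW/g_MXN = 72.536/72.77 = 0.9967844.
The MXN side grows by (1 + 0.0553)^(120/365) = 1.0178534.
So the KRW growth factor = 1.0145804.
r = 1.0145804^(365/120) − 1 = 0.045012 → 4.50%.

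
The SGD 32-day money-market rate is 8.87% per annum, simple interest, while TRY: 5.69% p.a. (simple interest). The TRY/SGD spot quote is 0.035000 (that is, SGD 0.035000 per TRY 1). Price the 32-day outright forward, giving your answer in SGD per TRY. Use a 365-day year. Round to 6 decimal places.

T = 32/365 years.
Growth of 1 SGD over T: 1 + 0.0887×32/365 = 1.0077764.
TRY accumulates by 1 + 0.0569×32/365 = 1.0049885.
So F = 0.035 × 1.0077764 / 1.0049885 = 0.03509709 (SGD/TRY).

0.035097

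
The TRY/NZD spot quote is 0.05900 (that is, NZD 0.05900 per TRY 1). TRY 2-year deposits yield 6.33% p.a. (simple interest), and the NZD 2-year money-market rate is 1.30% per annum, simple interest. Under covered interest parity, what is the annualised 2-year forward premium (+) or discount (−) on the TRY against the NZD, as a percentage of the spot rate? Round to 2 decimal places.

-4.46%

T = 2 years.
CIP forward (NZD per TRY) = 0.059 × 1.026000/1.126600 = 0.05373158.
Annualised premium = (F − S)/S × (1/T) = (0.05373158 − 0.059)/0.059 ÷ 2 = -4.46%.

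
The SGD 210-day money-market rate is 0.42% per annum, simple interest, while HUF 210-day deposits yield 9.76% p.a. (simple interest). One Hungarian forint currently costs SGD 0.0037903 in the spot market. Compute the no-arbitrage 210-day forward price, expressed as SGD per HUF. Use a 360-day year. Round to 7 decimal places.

T = 210/360 years.
SGD growth factor: 1 + 0.0042×210/360 = 1.002450.
HUF growth factor: 1 + 0.0976×210/360 = 1.0569333.
CIP: F = S · (grow SGD)/(grow HUF) = 0.0037903 × 1.002450/1.0569333 = 0.003594916 SGD per HUF.

0.0035949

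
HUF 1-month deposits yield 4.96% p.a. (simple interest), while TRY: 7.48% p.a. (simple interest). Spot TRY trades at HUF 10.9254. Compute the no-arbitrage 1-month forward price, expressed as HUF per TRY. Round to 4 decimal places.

10.9026

T = 1/12 years.
HUF growth factor: 1 + 0.0496×1/12 = 1.00413333.
TRY accumulates by 1 + 0.0748×1/12 = 1.00623333.
Forward (HUF per TRY) = 10.9254 × 1.00413333 / 1.00623333 = 10.902599.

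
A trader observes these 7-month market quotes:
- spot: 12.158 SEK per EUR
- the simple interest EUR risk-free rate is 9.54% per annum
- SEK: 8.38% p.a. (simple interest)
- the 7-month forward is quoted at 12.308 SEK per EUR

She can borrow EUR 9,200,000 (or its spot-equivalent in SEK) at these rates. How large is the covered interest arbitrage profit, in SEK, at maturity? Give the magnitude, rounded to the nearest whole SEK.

T = 7/12 years.
Keep in EUR, deliver into the forward: 9,200,000·1.055650·12.308 = SEK 119,535,049.84.
Swap to SEK now, deposit: 9,200,000·12.158·1.04888333333 = SEK 117,321,376.81.
The quoted forward overvalues EUR, so borrow SEK, buy EUR at spot, deposit the EUR at 9.54%, and sell the proceeds forward at 12.308.
The gap between the two covered legs is SEK 2,213,673.

SEK 2,213,673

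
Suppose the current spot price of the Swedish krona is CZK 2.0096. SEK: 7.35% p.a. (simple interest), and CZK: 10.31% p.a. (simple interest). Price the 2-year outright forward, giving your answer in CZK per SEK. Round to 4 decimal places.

2.1133

T = 2 years.
Growth of 1 CZK over T: 1 + 0.1031×2 = 1.206200.
Growth of 1 SEK over T: 1 + 0.0735×2 = 1.147000.
So F = 2.0096 × 1.206200 / 1.147000 = 2.113321 (CZK/SEK).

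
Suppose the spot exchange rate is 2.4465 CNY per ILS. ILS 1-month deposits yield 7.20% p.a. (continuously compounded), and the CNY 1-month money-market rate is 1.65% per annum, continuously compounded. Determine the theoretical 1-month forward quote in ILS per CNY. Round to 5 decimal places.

T = 1/12 years.
CNY growth factor: e^(0.0165×1/12) = 1.0013759.
Growth of 1 ILS over T: e^(0.0720×1/12) = 1.006018.
CIP: F = S · (grow CNY)/(grow ILS) = 2.4465 × 1.0013759/1.006018 = 2.435211 CNY per ILS.
Quoted the other way: 1/2.435211 = 0.41064 ILS per CNY.

0.41064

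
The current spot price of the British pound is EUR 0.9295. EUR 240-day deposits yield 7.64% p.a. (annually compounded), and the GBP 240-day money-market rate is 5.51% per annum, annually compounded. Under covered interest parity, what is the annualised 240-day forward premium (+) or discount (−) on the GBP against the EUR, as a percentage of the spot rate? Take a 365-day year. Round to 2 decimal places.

T = 240/365 years.
CIP forward (EUR per GBP) = 0.9295 × 1.0495999/1.0358965 = 0.9417959.
(F − S)/S ÷ T = (0.9417959 − 0.9295)/0.9295/(240/365) = 0.020118 → 2.01%.

+2.01%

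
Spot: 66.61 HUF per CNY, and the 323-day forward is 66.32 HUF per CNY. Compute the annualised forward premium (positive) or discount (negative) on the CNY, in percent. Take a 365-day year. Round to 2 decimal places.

-0.49%

T = 323/365 years.
Period premium: (66.32 − 66.61)/66.61 = -0.0043537.
×(1/T) gives -0.49% p.a.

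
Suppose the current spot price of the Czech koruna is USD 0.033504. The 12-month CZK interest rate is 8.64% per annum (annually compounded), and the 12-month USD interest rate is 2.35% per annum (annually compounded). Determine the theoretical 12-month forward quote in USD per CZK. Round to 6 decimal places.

T = 1 year.
USD accumulates by (1 + 0.0235)^1 = 1.023500.
Growth of 1 CZK over T: (1 + 0.0864)^1 = 1.086400.
CIP: F = S · (grow USD)/(grow CZK) = 0.033504 × 1.023500/1.086400 = 0.03156420 USD per CZK.

0.031564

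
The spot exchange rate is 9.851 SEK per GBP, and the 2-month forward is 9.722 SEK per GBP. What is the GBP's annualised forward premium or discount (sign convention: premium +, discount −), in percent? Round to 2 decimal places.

T = 2/12 years.
GBP trades forward at -1.30951% vs spot over the period.
Per annum: -0.0130951 / (2/12) = -0.078571 = -7.86%.

-7.86%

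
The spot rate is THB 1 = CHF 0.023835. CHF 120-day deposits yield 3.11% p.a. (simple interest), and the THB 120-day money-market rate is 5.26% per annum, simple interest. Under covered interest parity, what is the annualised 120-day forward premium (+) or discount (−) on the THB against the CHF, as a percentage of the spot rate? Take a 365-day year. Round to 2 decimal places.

T = 120/365 years.
F = S · g_CHF/g_THB = 0.023835 × 1.0102247/1.0172932 = 0.023669386.
Annualised premium = (F − S)/S × (1/T) = (0.023669386 − 0.023835)/0.023835 ÷ (120/365) = -2.11%.

-2.11%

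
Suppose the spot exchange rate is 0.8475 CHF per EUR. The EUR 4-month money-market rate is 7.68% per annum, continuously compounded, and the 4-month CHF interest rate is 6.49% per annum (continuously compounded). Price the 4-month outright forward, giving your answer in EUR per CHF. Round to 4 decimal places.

1.1846

T = 4/12 years.
Growth of 1 CHF over T: e^(0.0649×4/12) = 1.021869.
Growth of 1 EUR over T: e^(0.0768×4/12) = 1.0259305.
Forward (CHF per EUR) = 0.8475 × 1.021869 / 1.0259305 = 0.8441449.
Quoted the other way: 1/0.8441449 = 1.1846 EUR per CHF.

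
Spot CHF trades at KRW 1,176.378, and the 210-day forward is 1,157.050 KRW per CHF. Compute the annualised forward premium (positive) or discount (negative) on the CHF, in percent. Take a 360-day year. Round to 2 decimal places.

-2.82%

T = 210/360 years.
CHF trades forward at -1.64301% vs spot over the period.
Per annum: -0.0164301 / (210/360) = -0.028166 = -2.82%.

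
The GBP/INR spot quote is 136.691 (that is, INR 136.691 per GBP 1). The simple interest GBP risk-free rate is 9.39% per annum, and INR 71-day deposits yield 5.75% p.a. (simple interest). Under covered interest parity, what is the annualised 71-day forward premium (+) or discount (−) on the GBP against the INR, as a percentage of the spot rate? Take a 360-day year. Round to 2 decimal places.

T = 71/360 years.
No-arbitrage forward: 136.691 × 1.0113403 / 1.0185192 = 135.727551 INR/GBP.
(F − S)/S ÷ T = (135.727551 − 136.691)/136.691/(71/360) = -0.035738 → -3.57%.

-3.57%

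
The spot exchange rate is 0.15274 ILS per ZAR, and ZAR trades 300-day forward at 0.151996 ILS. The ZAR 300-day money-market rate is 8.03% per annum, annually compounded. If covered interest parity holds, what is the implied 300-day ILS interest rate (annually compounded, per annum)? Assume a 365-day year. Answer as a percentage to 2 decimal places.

7.39%

T = 300/365 years.
F/S = 0.151996/0.15274 = 0.9951290 = (growth of ILS) / (growth of ZAR).
The ZAR side grows by (1 + 0.0803)^(300/365) = 1.0655424.
Hence g_ILS = 1.0603521.
Annualise: 1.0603521^(365/300) − 1 = 0.073901 = 7.39%.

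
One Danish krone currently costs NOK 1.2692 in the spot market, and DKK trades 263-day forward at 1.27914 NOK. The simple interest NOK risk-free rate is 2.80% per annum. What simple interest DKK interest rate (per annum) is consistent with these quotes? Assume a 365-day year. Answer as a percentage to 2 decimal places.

T = 263/365 years.
F/S = 1.27914/1.2692 = 1.0078317 = (growth of NOK) / (growth of DKK).
The NOK side grows by 1 + 0.0280×263/365 = 1.0201753.
So the DKK growth factor = 1.0122477.
r = (1.0122477 − 1)/(263/365) = 0.016998 → 1.70%.

1.70%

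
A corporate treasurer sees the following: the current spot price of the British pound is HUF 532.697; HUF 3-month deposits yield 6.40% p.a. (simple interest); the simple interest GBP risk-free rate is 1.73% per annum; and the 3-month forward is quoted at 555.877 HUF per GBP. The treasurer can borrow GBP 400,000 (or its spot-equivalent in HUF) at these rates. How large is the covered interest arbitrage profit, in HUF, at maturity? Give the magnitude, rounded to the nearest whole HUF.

T = 3/12 years.
Keep in GBP, deliver into the forward: 400,000·1.004325·555.877 = HUF 223,312,467.21.
Swap to HUF now, deposit: 400,000·532.697·1.016000 = HUF 216,488,060.80.
The quoted forward overvalues GBP, so borrow HUF, buy GBP at spot, deposit the GBP at 1.73%, and sell the proceeds forward at 555.877.
The gap between the two covered legs is HUF 6,824,406.

HUF 6,824,406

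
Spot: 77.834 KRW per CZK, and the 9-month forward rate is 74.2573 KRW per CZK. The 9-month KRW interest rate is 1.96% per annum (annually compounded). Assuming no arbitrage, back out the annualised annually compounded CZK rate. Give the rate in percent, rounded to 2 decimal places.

8.56%

T = 9/12 years.
CIP gives F = S · g_KRW/g_CZK, so g_KRW/g_CZK = 74.2573/77.834 = 0.9540471.
KRW growth factor: (1 + 0.0196)^(9/12) = 1.0146643.
That pins the CZK growth at 1.0635369.
r = 1.0635369^(12/9) − 1 = 0.085601 → 8.56%.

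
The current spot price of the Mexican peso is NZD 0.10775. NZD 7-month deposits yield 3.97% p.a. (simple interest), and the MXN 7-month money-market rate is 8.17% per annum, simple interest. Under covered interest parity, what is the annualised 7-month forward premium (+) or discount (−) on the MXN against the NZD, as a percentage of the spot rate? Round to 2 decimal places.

-4.01%

T = 7/12 years.
F = S · g_NZD/g_MXN = 0.10775 × 1.0231583/1.0476583 = 0.10523021.
Annualised premium = (F − S)/S × (1/T) = (0.10523021 − 0.10775)/0.10775 ÷ (7/12) = -4.01%.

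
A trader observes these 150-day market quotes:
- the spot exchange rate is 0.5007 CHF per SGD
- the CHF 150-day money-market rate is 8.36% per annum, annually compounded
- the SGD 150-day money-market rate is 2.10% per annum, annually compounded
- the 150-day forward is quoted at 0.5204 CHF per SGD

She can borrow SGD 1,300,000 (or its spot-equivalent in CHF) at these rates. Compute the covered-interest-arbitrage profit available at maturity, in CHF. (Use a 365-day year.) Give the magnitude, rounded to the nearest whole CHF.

CHF 9,577

T = 150/365 years.
Invest the SGD and cover forward: 1,300,000 × 1.00857735 × 0.5204 = CHF 682,322.75.
Convert at spot and invest in CHF: 1,300,000 × 0.5007 × 1.0335458 = CHF 672,745.30.
The quoted forward overvalues SGD, so borrow CHF, buy SGD at spot, deposit the SGD at 2.10%, and sell the proceeds forward at 0.5204.
Profit = 682,322.75 − 672,745.30 = CHF 9,577.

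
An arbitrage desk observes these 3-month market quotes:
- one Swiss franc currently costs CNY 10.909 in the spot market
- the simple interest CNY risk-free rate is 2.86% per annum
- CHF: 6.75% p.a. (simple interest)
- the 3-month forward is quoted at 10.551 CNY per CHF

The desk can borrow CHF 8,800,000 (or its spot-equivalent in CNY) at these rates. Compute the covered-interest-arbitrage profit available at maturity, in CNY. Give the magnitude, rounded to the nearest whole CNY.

CNY 2,269,971

T = 3/12 years.
Route A — deposit CHF, sell forward: 8,800,000 × 1.016875 × 10.551 = CNY 94,415,623.50.
Route B — convert at spot, deposit CNY: 8,800,000 × 10.909 × 1.007150 = CNY 96,685,594.28.
The quoted forward undervalues CHF, so borrow CHF, convert to CNY at spot, deposit the CNY at 2.86%, and buy CHF forward at 10.551 to cover the loan.
The gap between the two covered legs is CNY 2,269,971.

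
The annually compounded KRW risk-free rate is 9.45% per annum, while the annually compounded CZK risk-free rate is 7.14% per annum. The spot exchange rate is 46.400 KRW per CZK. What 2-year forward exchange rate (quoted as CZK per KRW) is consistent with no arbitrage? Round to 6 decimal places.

0.020652

T = 2 years.
KRW accumulates by (1 + 0.0945)^2 = 1.1979302.
CZK accumulates by (1 + 0.0714)^2 = 1.147898.
Forward (KRW per CZK) = 46.4 × 1.1979302 / 1.147898 = 48.42239.
Quoted the other way: 1/48.42239 = 0.020652 CZK per KRW.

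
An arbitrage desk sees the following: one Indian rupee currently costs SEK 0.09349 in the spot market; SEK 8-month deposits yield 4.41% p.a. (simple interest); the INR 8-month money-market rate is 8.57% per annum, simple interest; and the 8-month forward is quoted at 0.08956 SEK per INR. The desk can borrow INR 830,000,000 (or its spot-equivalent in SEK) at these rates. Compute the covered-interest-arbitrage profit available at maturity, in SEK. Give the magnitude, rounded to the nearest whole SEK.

T = 8/12 years.
Invest the INR and cover forward: 830,000,000 × 1.0571333333 × 0.08956 = SEK 78,581,794.90.
Convert at spot and invest in SEK: 830,000,000 × 0.09349 × 1.029400 = SEK 79,878,042.98.
The quoted forward undervalues INR, so borrow INR, convert to SEK at spot, deposit the SEK at 4.41%, and buy INR forward at 0.08956 to cover the loan.
The gap between the two covered legs is SEK 1,296,248.

SEK 1,296,248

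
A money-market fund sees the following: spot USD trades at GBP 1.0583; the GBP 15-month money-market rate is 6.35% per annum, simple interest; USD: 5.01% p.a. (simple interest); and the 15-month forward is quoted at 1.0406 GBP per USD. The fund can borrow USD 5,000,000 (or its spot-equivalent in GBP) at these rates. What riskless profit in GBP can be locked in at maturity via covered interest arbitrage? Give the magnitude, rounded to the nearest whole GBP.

T = 15/12 years.
Route A — deposit USD, sell forward: 5,000,000 × 1.062625 × 1.0406 = GBP 5,528,837.88.
Route B — convert at spot, deposit GBP: 5,000,000 × 1.0583 × 1.079375 = GBP 5,711,512.81.
The quoted forward undervalues USD, so borrow USD, convert to GBP at spot, deposit the GBP at 6.35%, and buy USD forward at 1.0406 to cover the loan.
Arbitrage profit = |5,528,837.88 − 5,711,512.81| = GBP 182,675.

GBP 182,675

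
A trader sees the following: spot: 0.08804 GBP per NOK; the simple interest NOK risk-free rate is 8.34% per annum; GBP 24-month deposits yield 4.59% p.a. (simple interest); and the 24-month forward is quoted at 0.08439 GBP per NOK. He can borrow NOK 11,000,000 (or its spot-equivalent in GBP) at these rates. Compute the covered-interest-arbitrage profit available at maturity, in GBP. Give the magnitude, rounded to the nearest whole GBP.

GBP 25,786

T = 2 years.
Keep in NOK, deliver into the forward: 11,000,000·1.166800·0.08439 = GBP 1,083,128.77.
Swap to GBP now, deposit: 11,000,000·0.08804·1.091800 = GBP 1,057,342.79.
The quoted forward overvalues NOK, so borrow GBP, buy NOK at spot, deposit the NOK at 8.34%, and sell the proceeds forward at 0.08439.
The gap between the two covered legs is GBP 25,786.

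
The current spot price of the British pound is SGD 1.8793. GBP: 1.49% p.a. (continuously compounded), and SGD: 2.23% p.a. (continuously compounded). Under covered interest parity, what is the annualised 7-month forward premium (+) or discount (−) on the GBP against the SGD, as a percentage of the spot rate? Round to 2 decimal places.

T = 7/12 years.
CIP forward (SGD per GBP) = 1.8793 × 1.0130933/1.0087295 = 1.8874299.
(F − S)/S ÷ T = (1.8874299 − 1.8793)/1.8793/(7/12) = 0.007416 → 0.74%.

+0.74%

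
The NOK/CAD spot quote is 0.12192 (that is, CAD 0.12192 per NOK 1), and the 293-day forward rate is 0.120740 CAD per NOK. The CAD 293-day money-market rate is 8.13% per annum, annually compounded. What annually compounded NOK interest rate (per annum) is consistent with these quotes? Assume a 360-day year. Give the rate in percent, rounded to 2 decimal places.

9.43%

T = 293/360 years.
CIP gives F = S · g_CAD/g_NOK, so g_CAD/g_NOK = 0.12074/0.12192 = 0.9903215.
CAD growth factor: (1 + 0.0813)^(293/360) = 1.065684.
That pins the NOK growth at 1.076099.
r = 1.076099^(360/293) − 1 = 0.094299 → 9.43%.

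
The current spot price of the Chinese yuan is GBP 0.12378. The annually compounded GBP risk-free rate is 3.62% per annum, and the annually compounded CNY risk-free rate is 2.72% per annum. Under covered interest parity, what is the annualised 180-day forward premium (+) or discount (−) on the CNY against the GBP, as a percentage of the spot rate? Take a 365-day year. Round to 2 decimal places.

T = 180/365 years.
CIP forward (GBP per CNY) = 0.12378 × 1.0176912/1.0133225 = 0.12431365.
Annualised premium = (F − S)/S × (1/T) = (0.12431365 − 0.12378)/0.12378 ÷ (180/365) = 0.87%.

+0.87%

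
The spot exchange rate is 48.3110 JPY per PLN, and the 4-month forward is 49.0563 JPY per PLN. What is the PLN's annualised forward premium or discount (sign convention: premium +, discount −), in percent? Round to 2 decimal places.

+4.63%

T = 4/12 years.
Period premium: (49.0563 − 48.311)/48.311 = 0.0154271.
Per annum: 0.0154271 / (4/12) = 0.046281 = 4.63%.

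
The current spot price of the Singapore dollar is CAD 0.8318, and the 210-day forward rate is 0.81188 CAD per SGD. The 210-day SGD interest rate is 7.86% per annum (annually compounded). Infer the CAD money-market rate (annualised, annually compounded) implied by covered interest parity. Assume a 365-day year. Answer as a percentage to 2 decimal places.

3.41%

T = 210/365 years.
CIP gives F = S · g_CAD/g_SGD, so g_CAD/g_SGD = 0.81188/0.8318 = 0.9760519.
The SGD side grows by (1 + 0.0786)^(210/365) = 1.0444941.
Hence g_CAD = 1.0194805.
Annualise: 1.0194805^(365/210) − 1 = 0.034102 = 3.41%.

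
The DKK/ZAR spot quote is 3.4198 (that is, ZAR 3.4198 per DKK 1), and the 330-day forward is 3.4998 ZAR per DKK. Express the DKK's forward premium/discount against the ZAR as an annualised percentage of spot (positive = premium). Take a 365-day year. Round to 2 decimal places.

T = 330/365 years.
Period premium: (3.4998 − 3.4198)/3.4198 = 0.0233932.
Per annum: 0.0233932 / (330/365) = 0.025874 = 2.59%.

+2.59%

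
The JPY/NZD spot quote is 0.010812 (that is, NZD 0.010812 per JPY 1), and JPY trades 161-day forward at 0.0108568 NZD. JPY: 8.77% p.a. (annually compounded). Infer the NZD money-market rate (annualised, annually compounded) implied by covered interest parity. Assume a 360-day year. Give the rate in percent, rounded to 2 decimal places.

T = 161/360 years.
F/S = 0.0108568/0.010812 = 1.0041435 = (growth of NZD) / (growth of JPY).
JPY growth factor: (1 + 0.0877)^(161/360) = 1.0383116.
So the NZD growth factor = 1.0426138.
Annualise: 1.0426138^(360/161) − 1 = 0.097803 = 9.78%.

9.78%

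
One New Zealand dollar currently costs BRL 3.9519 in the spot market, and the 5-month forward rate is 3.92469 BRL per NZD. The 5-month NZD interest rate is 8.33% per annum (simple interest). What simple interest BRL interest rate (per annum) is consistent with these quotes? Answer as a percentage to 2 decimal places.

6.62%

T = 5/12 years.
F/S = 3.92469/3.9519 = 0.9931147 = (growth of BRL) / (growth of NZD).
The NZD side grows by 1 + 0.0833×5/12 = 1.0347083.
So the BRL growth factor = 1.027584.
r = (1.027584 − 1)/(5/12) = 0.066202 → 6.62%.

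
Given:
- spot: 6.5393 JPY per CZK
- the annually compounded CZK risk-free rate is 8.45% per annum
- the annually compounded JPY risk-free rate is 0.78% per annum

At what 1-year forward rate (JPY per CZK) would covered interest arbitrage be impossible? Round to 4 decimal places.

T = 1 year.
JPY accumulates by (1 + 0.0078)^1 = 1.007800.
CZK accumulates by (1 + 0.0845)^1 = 1.084500.
CIP: F = S · (grow JPY)/(grow CZK) = 6.5393 × 1.007800/1.084500 = 6.076816 JPY per CZK.

6.0768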